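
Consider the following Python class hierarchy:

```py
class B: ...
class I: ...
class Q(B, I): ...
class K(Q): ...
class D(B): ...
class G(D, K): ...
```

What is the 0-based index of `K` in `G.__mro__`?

2

L[G] = G + merge(L[D], L[K], [D K])
  take D:  [D B object] + [K Q B I object] + [D K]
  take K:  [B object] + [K Q B I object] + [K]
  take Q:  [B object] + [Q B I object]
  take B:  [B object] + [B I object]
  take I:  [object] + [I object]
  take object:  [object] + [object]
MRO: G D K Q B I object
K sits at index 2.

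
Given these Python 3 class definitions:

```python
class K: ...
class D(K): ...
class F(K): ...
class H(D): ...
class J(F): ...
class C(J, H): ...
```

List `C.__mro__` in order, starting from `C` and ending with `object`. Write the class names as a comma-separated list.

L[C] = C + merge(L[J], L[H], [J H])
  take J:  [J F K object] + [H D K object] + [J H]
  take F:  [F K object] + [H D K object] + [H]
  take H:  [K object] + [H D K object] + [H]
  take D:  [K object] + [D K object]
  take K:  [K object] + [K object]
  take object:  [object] + [object]

C, J, F, H, D, K, object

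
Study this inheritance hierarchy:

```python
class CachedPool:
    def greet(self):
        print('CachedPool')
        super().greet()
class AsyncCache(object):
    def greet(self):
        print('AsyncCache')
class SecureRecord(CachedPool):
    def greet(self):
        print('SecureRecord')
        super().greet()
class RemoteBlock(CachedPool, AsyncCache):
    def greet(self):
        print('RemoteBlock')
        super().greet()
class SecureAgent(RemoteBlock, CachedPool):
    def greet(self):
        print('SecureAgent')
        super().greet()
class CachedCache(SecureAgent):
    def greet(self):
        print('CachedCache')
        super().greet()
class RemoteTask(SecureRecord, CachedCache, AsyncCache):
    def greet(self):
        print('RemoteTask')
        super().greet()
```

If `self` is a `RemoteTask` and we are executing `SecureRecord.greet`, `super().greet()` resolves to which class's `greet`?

CachedCache

L[RemoteTask] = RemoteTask + merge(L[SecureRecord], L[CachedCache], L[AsyncCache], [SecureRecord CachedCache AsyncCache])
  take SecureRecord:  [SecureRecord CachedPool object] + [CachedCache SecureAgent RemoteBlock CachedPool AsyncCache object] + [AsyncCache object] + [SecureRecord CachedCache AsyncCache]
  take CachedCache:  [CachedPool object] + [CachedCache SecureAgent RemoteBlock CachedPool AsyncCache object] + [AsyncCache object] + [CachedCache AsyncCache]
  take SecureAgent:  [CachedPool object] + [SecureAgent RemoteBlock CachedPool AsyncCache object] + [AsyncCache object] + [AsyncCache]
  take RemoteBlock:  [CachedPool object] + [RemoteBlock CachedPool AsyncCache object] + [AsyncCache object] + [AsyncCache]
  take CachedPool:  [CachedPool object] + [CachedPool AsyncCache object] + [AsyncCache object] + [AsyncCache]
  take AsyncCache:  [object] + [AsyncCache object] + [AsyncCache object] + [AsyncCache]
  take object:  [object] + [object] + [object]
MRO: RemoteTask SecureRecord CachedCache SecureAgent RemoteBlock CachedPool AsyncCache object
super() in SecureRecord.greet on a RemoteTask instance goes to the class after SecureRecord in RemoteTask's MRO: CachedCache.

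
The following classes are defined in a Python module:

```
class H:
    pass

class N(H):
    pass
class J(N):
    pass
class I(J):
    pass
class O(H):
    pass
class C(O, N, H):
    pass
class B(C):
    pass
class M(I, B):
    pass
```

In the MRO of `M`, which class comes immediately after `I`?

J

L[M] = M + merge(L[I], L[B], [I B])
  take I:  [I J N H object] + [B C O N H object] + [I B]
  take J:  [J N H object] + [B C O N H object] + [B]
  take B:  [N H object] + [B C O N H object] + [B]
  take C:  [N H object] + [C O N H object]
  take O:  [N H object] + [O N H object]
  take N:  [N H object] + [N H object]
  take H:  [H object] + [H object]
  take object:  [object] + [object]
MRO: M I J B C O N H object
I is at position 1; next is J.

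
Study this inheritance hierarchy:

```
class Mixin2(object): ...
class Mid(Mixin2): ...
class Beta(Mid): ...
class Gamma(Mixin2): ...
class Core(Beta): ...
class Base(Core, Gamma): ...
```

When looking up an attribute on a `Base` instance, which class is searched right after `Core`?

L[Base] = Base + merge(L[Core], L[Gamma], [Core Gamma])
  take Core:  [Core Beta Mid Mixin2 object] + [Gamma Mixin2 object] + [Core Gamma]
  take Beta:  [Beta Mid Mixin2 object] + [Gamma Mixin2 object] + [Gamma]
  take Mid:  [Mid Mixin2 object] + [Gamma Mixin2 object] + [Gamma]
  take Gamma:  [Mixin2 object] + [Gamma Mixin2 object] + [Gamma]
  take Mixin2:  [Mixin2 object] + [Mixin2 object]
  take object:  [object] + [object]
MRO: Base Core Beta Mid Gamma Mixin2 object
Core is at position 1; next is Beta.

Beta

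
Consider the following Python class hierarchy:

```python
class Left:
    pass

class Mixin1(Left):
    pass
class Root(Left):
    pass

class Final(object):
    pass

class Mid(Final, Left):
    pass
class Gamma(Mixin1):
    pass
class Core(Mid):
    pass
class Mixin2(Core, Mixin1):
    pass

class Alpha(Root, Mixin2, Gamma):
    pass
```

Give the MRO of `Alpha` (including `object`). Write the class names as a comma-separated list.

Alpha, Root, Mixin2, Core, Mid, Final, Gamma, Mixin1, Left, object

L[Alpha] = Alpha + merge(L[Root], L[Mixin2], L[Gamma], [Root Mixin2 Gamma])
  take Root:  [Root Left object] + [Mixin2 Core Mid Final Mixin1 Left object] + [Gamma Mixin1 Left object] + [Root Mixin2 Gamma]
  take Mixin2:  [Left object] + [Mixin2 Core Mid Final Mixin1 Left object] + [Gamma Mixin1 Left object] + [Mixin2 Gamma]
  take Core:  [Left object] + [Core Mid Final Mixin1 Left object] + [Gamma Mixin1 Left object] + [Gamma]
  take Mid:  [Left object] + [Mid Final Mixin1 Left object] + [Gamma Mixin1 Left object] + [Gamma]
  take Final:  [Left object] + [Final Mixin1 Left object] + [Gamma Mixin1 Left object] + [Gamma]
  take Gamma:  [Left object] + [Mixin1 Left object] + [Gamma Mixin1 Left object] + [Gamma]
  take Mixin1:  [Left object] + [Mixin1 Left object] + [Mixin1 Left object]
  take Left:  [Left object] + [Left object] + [Left object]
  take object:  [object] + [object] + [object]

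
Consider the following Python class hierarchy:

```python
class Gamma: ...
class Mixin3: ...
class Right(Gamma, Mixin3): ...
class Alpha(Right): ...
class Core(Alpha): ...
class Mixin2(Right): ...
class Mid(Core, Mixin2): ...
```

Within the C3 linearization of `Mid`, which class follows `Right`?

L[Mid] = Mid + merge(L[Core], L[Mixin2], [Core Mixin2])
  take Core:  [Core Alpha Right Gamma Mixin3 object] + [Mixin2 Right Gamma Mixin3 object] + [Core Mixin2]
  take Alpha:  [Alpha Right Gamma Mixin3 object] + [Mixin2 Right Gamma Mixin3 object] + [Mixin2]
  take Mixin2:  [Right Gamma Mixin3 object] + [Mixin2 Right Gamma Mixin3 object] + [Mixin2]
  take Right:  [Right Gamma Mixin3 object] + [Right Gamma Mixin3 object]
  take Gamma:  [Gamma Mixin3 object] + [Gamma Mixin3 object]
  take Mixin3:  [Mixin3 object] + [Mixin3 object]
  take object:  [object] + [object]
MRO: Mid Core Alpha Mixin2 Right Gamma Mixin3 object
Right is at position 4; next is Gamma.

Gamma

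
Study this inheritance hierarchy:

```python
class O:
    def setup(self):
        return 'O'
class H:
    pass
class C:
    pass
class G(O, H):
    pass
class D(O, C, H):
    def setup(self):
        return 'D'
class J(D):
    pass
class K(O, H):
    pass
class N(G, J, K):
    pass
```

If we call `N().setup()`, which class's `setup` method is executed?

D

L[N] = N + merge(L[G], L[J], L[K], [G J K])
  take G:  [G O H object] + [J D O C H object] + [K O H object] + [G J K]
  take J:  [O H object] + [J D O C H object] + [K O H object] + [J K]
  take D:  [O H object] + [D O C H object] + [K O H object] + [K]
  take K:  [O H object] + [O C H object] + [K O H object] + [K]
  take O:  [O H object] + [O C H object] + [O H object]
  take C:  [H object] + [C H object] + [H object]
  take H:  [H object] + [H object] + [H object]
  take object:  [object] + [object] + [object]
MRO: N G J D K O C H object
setup is defined in: D, O. First along the MRO is D.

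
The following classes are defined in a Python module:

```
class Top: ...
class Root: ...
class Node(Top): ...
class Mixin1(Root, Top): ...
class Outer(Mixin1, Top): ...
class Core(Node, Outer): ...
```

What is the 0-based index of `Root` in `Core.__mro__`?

L[Core] = Core + merge(L[Node], L[Outer], [Node Outer])
  take Node:  [Node Top object] + [Outer Mixin1 Root Top object] + [Node Outer]
  take Outer:  [Top object] + [Outer Mixin1 Root Top object] + [Outer]
  take Mixin1:  [Top object] + [Mixin1 Root Top object]
  take Root:  [Top object] + [Root Top object]
  take Top:  [Top object] + [Top object]
  take object:  [object] + [object]
MRO: Core Node Outer Mixin1 Root Top object
Root sits at index 4.

4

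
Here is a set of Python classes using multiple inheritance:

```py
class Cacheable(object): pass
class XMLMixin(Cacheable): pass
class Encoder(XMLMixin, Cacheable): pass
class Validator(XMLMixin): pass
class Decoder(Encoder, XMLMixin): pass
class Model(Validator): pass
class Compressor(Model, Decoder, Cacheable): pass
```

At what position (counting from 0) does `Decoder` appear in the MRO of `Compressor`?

L[Compressor] = Compressor + merge(L[Model], L[Decoder], L[Cacheable], [Model Decoder Cacheable])
  take Model:  [Model Validator XMLMixin Cacheable object] + [Decoder Encoder XMLMixin Cacheable object] + [Cacheable object] + [Model Decoder Cacheable]
  take Validator:  [Validator XMLMixin Cacheable object] + [Decoder Encoder XMLMixin Cacheable object] + [Cacheable object] + [Decoder Cacheable]
  take Decoder:  [XMLMixin Cacheable object] + [Decoder Encoder XMLMixin Cacheable object] + [Cacheable object] + [Decoder Cacheable]
  take Encoder:  [XMLMixin Cacheable object] + [Encoder XMLMixin Cacheable object] + [Cacheable object] + [Cacheable]
  take XMLMixin:  [XMLMixin Cacheable object] + [XMLMixin Cacheable object] + [Cacheable object] + [Cacheable]
  take Cacheable:  [Cacheable object] + [Cacheable object] + [Cacheable object] + [Cacheable]
  take object:  [object] + [object] + [object]
MRO: Compressor Model Validator Decoder Encoder XMLMixin Cacheable object
Decoder sits at index 3.

3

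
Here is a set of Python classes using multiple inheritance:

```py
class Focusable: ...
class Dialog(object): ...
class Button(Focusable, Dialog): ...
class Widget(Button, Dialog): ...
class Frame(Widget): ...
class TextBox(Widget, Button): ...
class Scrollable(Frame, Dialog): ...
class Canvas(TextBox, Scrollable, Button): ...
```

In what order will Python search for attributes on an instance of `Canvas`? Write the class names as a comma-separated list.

L[Canvas] = Canvas + merge(L[TextBox], L[Scrollable], L[Button], [TextBox Scrollable Button])
  take TextBox:  [TextBox Widget Button Focusable Dialog object] + [Scrollable Frame Widget Button Focusable Dialog object] + [Button Focusable Dialog object] + [TextBox Scrollable Button]
  take Scrollable:  [Widget Button Focusable Dialog object] + [Scrollable Frame Widget Button Focusable Dialog object] + [Button Focusable Dialog object] + [Scrollable Button]
  take Frame:  [Widget Button Focusable Dialog object] + [Frame Widget Button Focusable Dialog object] + [Button Focusable Dialog object] + [Button]
  take Widget:  [Widget Button Focusable Dialog object] + [Widget Button Focusable Dialog object] + [Button Focusable Dialog object] + [Button]
  take Button:  [Button Focusable Dialog object] + [Button Focusable Dialog object] + [Button Focusable Dialog object] + [Button]
  take Focusable:  [Focusable Dialog object] + [Focusable Dialog object] + [Focusable Dialog object]
  take Dialog:  [Dialog object] + [Dialog object] + [Dialog object]
  take object:  [object] + [object] + [object]

Canvas, TextBox, Scrollable, Frame, Widget, Button, Focusable, Dialog, object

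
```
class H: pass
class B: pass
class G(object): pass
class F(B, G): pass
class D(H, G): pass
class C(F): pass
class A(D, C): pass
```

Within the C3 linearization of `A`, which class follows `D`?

L[A] = A + merge(L[D], L[C], [D C])
  take D:  [D H G object] + [C F B G object] + [D C]
  take H:  [H G object] + [C F B G object] + [C]
  take C:  [G object] + [C F B G object] + [C]
  take F:  [G object] + [F B G object]
  take B:  [G object] + [B G object]
  take G:  [G object] + [G object]
  take object:  [object] + [object]
MRO: A D H C F B G object
D is at position 1; next is H.

H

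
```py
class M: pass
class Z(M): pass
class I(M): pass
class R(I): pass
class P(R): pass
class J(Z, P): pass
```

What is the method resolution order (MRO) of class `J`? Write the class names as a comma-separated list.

J, Z, P, R, I, M, object

L[J] = J + merge(L[Z], L[P], [Z P])
  take Z:  [Z M object] + [P R I M object] + [Z P]
  take P:  [M object] + [P R I M object] + [P]
  take R:  [M object] + [R I M object]
  take I:  [M object] + [I M object]
  take M:  [M object] + [M object]
  take object:  [object] + [object]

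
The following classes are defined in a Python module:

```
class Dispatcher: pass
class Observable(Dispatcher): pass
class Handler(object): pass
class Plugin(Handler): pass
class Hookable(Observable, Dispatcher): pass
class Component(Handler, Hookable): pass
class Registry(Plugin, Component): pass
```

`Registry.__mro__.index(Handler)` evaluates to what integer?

3

L[Registry] = Registry + merge(L[Plugin], L[Component], [Plugin Component])
  take Plugin:  [Plugin Handler object] + [Component Handler Hookable Observable Dispatcher object] + [Plugin Component]
  take Component:  [Handler object] + [Component Handler Hookable Observable Dispatcher object] + [Component]
  take Handler:  [Handler object] + [Handler Hookable Observable Dispatcher object]
  take Hookable:  [object] + [Hookable Observable Dispatcher object]
  take Observable:  [object] + [Observable Dispatcher object]
  take Dispatcher:  [object] + [Dispatcher object]
  take object:  [object] + [object]
MRO: Registry Plugin Component Handler Hookable Observable Dispatcher object
Handler sits at index 3.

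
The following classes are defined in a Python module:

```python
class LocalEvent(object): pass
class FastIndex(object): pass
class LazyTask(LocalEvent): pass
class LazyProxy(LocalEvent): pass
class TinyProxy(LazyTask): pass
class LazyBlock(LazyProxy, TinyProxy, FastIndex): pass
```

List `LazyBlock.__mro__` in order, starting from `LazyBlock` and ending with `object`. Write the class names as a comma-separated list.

L[LazyBlock] = LazyBlock + merge(L[LazyProxy], L[TinyProxy], L[FastIndex], [LazyProxy TinyProxy FastIndex])
  take LazyProxy:  [LazyProxy LocalEvent object] + [TinyProxy LazyTask LocalEvent object] + [FastIndex object] + [LazyProxy TinyProxy FastIndex]
  take TinyProxy:  [LocalEvent object] + [TinyProxy LazyTask LocalEvent object] + [FastIndex object] + [TinyProxy FastIndex]
  take LazyTask:  [LocalEvent object] + [LazyTask LocalEvent object] + [FastIndex object] + [FastIndex]
  take LocalEvent:  [LocalEvent object] + [LocalEvent object] + [FastIndex object] + [FastIndex]
  take FastIndex:  [object] + [object] + [FastIndex object] + [FastIndex]
  take object:  [object] + [object] + [object]

LazyBlock, LazyProxy, TinyProxy, LazyTask, LocalEvent, FastIndex, object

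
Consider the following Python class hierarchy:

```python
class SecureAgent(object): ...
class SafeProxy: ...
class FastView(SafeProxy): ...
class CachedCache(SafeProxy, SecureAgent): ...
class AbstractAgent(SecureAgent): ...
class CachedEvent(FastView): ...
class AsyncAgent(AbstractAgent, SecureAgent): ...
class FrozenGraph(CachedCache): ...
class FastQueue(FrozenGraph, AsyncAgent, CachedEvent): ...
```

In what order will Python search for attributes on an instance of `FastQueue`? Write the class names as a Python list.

L[FastQueue] = FastQueue + merge(L[FrozenGraph], L[AsyncAgent], L[CachedEvent], [FrozenGraph AsyncAgent CachedEvent])
  take FrozenGraph:  [FrozenGraph CachedCache SafeProxy SecureAgent object] + [AsyncAgent AbstractAgent SecureAgent object] + [CachedEvent FastView SafeProxy object] + [FrozenGraph AsyncAgent CachedEvent]
  take CachedCache:  [CachedCache SafeProxy SecureAgent object] + [AsyncAgent AbstractAgent SecureAgent object] + [CachedEvent FastView SafeProxy object] + [AsyncAgent CachedEvent]
  take AsyncAgent:  [SafeProxy SecureAgent object] + [AsyncAgent AbstractAgent SecureAgent object] + [CachedEvent FastView SafeProxy object] + [AsyncAgent CachedEvent]
  take AbstractAgent:  [SafeProxy SecureAgent object] + [AbstractAgent SecureAgent object] + [CachedEvent FastView SafeProxy object] + [CachedEvent]
  take CachedEvent:  [SafeProxy SecureAgent object] + [SecureAgent object] + [CachedEvent FastView SafeProxy object] + [CachedEvent]
  take FastView:  [SafeProxy SecureAgent object] + [SecureAgent object] + [FastView SafeProxy object]
  take SafeProxy:  [SafeProxy SecureAgent object] + [SecureAgent object] + [SafeProxy object]
  take SecureAgent:  [SecureAgent object] + [SecureAgent object] + [object]
  take object:  [object] + [object] + [object]

[FastQueue, FrozenGraph, CachedCache, AsyncAgent, AbstractAgent, CachedEvent, FastView, SafeProxy, SecureAgent, object]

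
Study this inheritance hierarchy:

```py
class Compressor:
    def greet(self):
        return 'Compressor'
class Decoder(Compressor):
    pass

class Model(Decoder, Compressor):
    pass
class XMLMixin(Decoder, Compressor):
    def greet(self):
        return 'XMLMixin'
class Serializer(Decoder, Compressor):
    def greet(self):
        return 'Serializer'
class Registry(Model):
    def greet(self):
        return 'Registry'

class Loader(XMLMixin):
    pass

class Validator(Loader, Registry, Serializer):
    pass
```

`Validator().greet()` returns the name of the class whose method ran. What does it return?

XMLMixin

L[Validator] = Validator + merge(L[Loader], L[Registry], L[Serializer], [Loader Registry Serializer])
  take Loader:  [Loader XMLMixin Decoder Compressor object] + [Registry Model Decoder Compressor object] + [Serializer Decoder Compressor object] + [Loader Registry Serializer]
  take XMLMixin:  [XMLMixin Decoder Compressor object] + [Registry Model Decoder Compressor object] + [Serializer Decoder Compressor object] + [Registry Serializer]
  take Registry:  [Decoder Compressor object] + [Registry Model Decoder Compressor object] + [Serializer Decoder Compressor object] + [Registry Serializer]
  take Model:  [Decoder Compressor object] + [Model Decoder Compressor object] + [Serializer Decoder Compressor object] + [Serializer]
  take Serializer:  [Decoder Compressor object] + [Decoder Compressor object] + [Serializer Decoder Compressor object] + [Serializer]
  take Decoder:  [Decoder Compressor object] + [Decoder Compressor object] + [Decoder Compressor object]
  take Compressor:  [Compressor object] + [Compressor object] + [Compressor object]
  take object:  [object] + [object] + [object]
MRO: Validator Loader XMLMixin Registry Model Serializer Decoder Compressor object
greet is defined in: Compressor, Registry, Serializer, XMLMixin. First along the MRO is XMLMixin.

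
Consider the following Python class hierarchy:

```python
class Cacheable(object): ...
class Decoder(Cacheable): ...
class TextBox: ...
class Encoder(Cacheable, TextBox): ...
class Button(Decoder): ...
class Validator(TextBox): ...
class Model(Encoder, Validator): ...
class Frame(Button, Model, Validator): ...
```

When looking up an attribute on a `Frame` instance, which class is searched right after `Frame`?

Button

L[Frame] = Frame + merge(L[Button], L[Model], L[Validator], [Button Model Validator])
  take Button:  [Button Decoder Cacheable object] + [Model Encoder Cacheable Validator TextBox object] + [Validator TextBox object] + [Button Model Validator]
  take Decoder:  [Decoder Cacheable object] + [Model Encoder Cacheable Validator TextBox object] + [Validator TextBox object] + [Model Validator]
  take Model:  [Cacheable object] + [Model Encoder Cacheable Validator TextBox object] + [Validator TextBox object] + [Model Validator]
  take Encoder:  [Cacheable object] + [Encoder Cacheable Validator TextBox object] + [Validator TextBox object] + [Validator]
  take Cacheable:  [Cacheable object] + [Cacheable Validator TextBox object] + [Validator TextBox object] + [Validator]
  take Validator:  [object] + [Validator TextBox object] + [Validator TextBox object] + [Validator]
  take TextBox:  [object] + [TextBox object] + [TextBox object]
  take object:  [object] + [object] + [object]
MRO: Frame Button Decoder Model Encoder Cacheable Validator TextBox object
Frame is at position 0; next is Button.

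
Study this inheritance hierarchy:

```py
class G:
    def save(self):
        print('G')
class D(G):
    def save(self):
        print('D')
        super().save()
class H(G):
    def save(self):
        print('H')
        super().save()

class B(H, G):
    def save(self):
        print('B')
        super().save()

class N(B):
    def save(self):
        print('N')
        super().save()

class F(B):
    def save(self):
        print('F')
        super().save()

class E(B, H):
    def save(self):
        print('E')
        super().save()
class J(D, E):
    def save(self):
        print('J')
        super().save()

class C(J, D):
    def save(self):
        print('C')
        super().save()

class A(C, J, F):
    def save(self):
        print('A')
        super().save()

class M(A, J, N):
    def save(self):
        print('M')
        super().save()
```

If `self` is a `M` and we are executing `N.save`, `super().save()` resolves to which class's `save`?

L[M] = M + merge(L[A], L[J], L[N], [A J N])
  take A:  [A C J D E F B H G object] + [J D E B H G object] + [N B H G object] + [A J N]
  take C:  [C J D E F B H G object] + [J D E B H G object] + [N B H G object] + [J N]
  take J:  [J D E F B H G object] + [J D E B H G object] + [N B H G object] + [J N]
  take D:  [D E F B H G object] + [D E B H G object] + [N B H G object] + [N]
  take E:  [E F B H G object] + [E B H G object] + [N B H G object] + [N]
  take F:  [F B H G object] + [B H G object] + [N B H G object] + [N]
  take N:  [B H G object] + [B H G object] + [N B H G object] + [N]
  take B:  [B H G object] + [B H G object] + [B H G object]
  take H:  [H G object] + [H G object] + [H G object]
  take G:  [G object] + [G object] + [G object]
  take object:  [object] + [object] + [object]
MRO: M A C J D E F N B H G object
super() in N.save on a M instance goes to the class after N in M's MRO: B.

B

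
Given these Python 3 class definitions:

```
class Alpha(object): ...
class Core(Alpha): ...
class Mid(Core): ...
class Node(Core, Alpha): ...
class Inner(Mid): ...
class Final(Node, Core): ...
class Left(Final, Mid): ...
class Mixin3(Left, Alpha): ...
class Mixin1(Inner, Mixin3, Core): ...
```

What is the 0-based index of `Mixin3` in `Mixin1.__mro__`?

2

L[Mixin1] = Mixin1 + merge(L[Inner], L[Mixin3], L[Core], [Inner Mixin3 Core])
  take Inner:  [Inner Mid Core Alpha object] + [Mixin3 Left Final Node Mid Core Alpha object] + [Core Alpha object] + [Inner Mixin3 Core]
  take Mixin3:  [Mid Core Alpha object] + [Mixin3 Left Final Node Mid Core Alpha object] + [Core Alpha object] + [Mixin3 Core]
  take Left:  [Mid Core Alpha object] + [Left Final Node Mid Core Alpha object] + [Core Alpha object] + [Core]
  take Final:  [Mid Core Alpha object] + [Final Node Mid Core Alpha object] + [Core Alpha object] + [Core]
  take Node:  [Mid Core Alpha object] + [Node Mid Core Alpha object] + [Core Alpha object] + [Core]
  take Mid:  [Mid Core Alpha object] + [Mid Core Alpha object] + [Core Alpha object] + [Core]
  take Core:  [Core Alpha object] + [Core Alpha object] + [Core Alpha object] + [Core]
  take Alpha:  [Alpha object] + [Alpha object] + [Alpha object]
  take object:  [object] + [object] + [object]
MRO: Mixin1 Inner Mixin3 Left Final Node Mid Core Alpha object
Mixin3 sits at index 2.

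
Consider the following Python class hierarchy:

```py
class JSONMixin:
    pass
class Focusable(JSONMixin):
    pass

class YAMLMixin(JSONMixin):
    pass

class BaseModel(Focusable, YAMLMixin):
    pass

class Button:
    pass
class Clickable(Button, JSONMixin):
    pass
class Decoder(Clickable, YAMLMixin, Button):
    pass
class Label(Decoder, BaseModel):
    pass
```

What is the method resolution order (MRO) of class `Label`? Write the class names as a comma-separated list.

Label, Decoder, Clickable, BaseModel, Focusable, YAMLMixin, Button, JSONMixin, object

L[Label] = Label + merge(L[Decoder], L[BaseModel], [Decoder BaseModel])
  take Decoder:  [Decoder Clickable YAMLMixin Button JSONMixin object] + [BaseModel Focusable YAMLMixin JSONMixin object] + [Decoder BaseModel]
  take Clickable:  [Clickable YAMLMixin Button JSONMixin object] + [BaseModel Focusable YAMLMixin JSONMixin object] + [BaseModel]
  take BaseModel:  [YAMLMixin Button JSONMixin object] + [BaseModel Focusable YAMLMixin JSONMixin object] + [BaseModel]
  take Focusable:  [YAMLMixin Button JSONMixin object] + [Focusable YAMLMixin JSONMixin object]
  take YAMLMixin:  [YAMLMixin Button JSONMixin object] + [YAMLMixin JSONMixin object]
  take Button:  [Button JSONMixin object] + [JSONMixin object]
  take JSONMixin:  [JSONMixin object] + [JSONMixin object]
  take object:  [object] + [object]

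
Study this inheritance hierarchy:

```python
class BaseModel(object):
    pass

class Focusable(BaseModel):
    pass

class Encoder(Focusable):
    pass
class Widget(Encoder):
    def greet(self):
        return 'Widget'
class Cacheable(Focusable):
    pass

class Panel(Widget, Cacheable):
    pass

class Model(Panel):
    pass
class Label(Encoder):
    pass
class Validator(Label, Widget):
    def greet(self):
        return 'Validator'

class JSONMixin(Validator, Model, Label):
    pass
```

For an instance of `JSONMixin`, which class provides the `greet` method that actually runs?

Validator

L[JSONMixin] = JSONMixin + merge(L[Validator], L[Model], L[Label], [Validator Model Label])
  take Validator:  [Validator Label Widget Encoder Focusable BaseModel object] + [Model Panel Widget Encoder Cacheable Focusable BaseModel object] + [Label Encoder Focusable BaseModel object] + [Validator Model Label]
  take Model:  [Label Widget Encoder Focusable BaseModel object] + [Model Panel Widget Encoder Cacheable Focusable BaseModel object] + [Label Encoder Focusable BaseModel object] + [Model Label]
  take Label:  [Label Widget Encoder Focusable BaseModel object] + [Panel Widget Encoder Cacheable Focusable BaseModel object] + [Label Encoder Focusable BaseModel object] + [Label]
  take Panel:  [Widget Encoder Focusable BaseModel object] + [Panel Widget Encoder Cacheable Focusable BaseModel object] + [Encoder Focusable BaseModel object]
  take Widget:  [Widget Encoder Focusable BaseModel object] + [Widget Encoder Cacheable Focusable BaseModel object] + [Encoder Focusable BaseModel object]
  take Encoder:  [Encoder Focusable BaseModel object] + [Encoder Cacheable Focusable BaseModel object] + [Encoder Focusable BaseModel object]
  take Cacheable:  [Focusable BaseModel object] + [Cacheable Focusable BaseModel object] + [Focusable BaseModel object]
  take Focusable:  [Focusable BaseModel object] + [Focusable BaseModel object] + [Focusable BaseModel object]
  take BaseModel:  [BaseModel object] + [BaseModel object] + [BaseModel object]
  take object:  [object] + [object] + [object]
MRO: JSONMixin Validator Model Label Panel Widget Encoder Cacheable Focusable BaseModel object
greet is defined in: Validator, Widget. First along the MRO is Validator.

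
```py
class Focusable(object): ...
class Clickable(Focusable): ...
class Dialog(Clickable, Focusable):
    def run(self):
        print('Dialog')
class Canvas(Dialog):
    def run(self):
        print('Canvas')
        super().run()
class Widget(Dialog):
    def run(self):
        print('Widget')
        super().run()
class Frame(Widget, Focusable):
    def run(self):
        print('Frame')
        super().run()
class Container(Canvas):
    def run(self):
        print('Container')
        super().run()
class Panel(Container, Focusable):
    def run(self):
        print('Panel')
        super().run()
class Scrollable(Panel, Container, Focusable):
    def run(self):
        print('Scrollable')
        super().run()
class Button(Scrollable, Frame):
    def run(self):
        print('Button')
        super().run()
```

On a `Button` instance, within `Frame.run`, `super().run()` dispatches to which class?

Widget

L[Button] = Button + merge(L[Scrollable], L[Frame], [Scrollable Frame])
  take Scrollable:  [Scrollable Panel Container Canvas Dialog Clickable Focusable object] + [Frame Widget Dialog Clickable Focusable object] + [Scrollable Frame]
  take Panel:  [Panel Container Canvas Dialog Clickable Focusable object] + [Frame Widget Dialog Clickable Focusable object] + [Frame]
  take Container:  [Container Canvas Dialog Clickable Focusable object] + [Frame Widget Dialog Clickable Focusable object] + [Frame]
  take Canvas:  [Canvas Dialog Clickable Focusable object] + [Frame Widget Dialog Clickable Focusable object] + [Frame]
  take Frame:  [Dialog Clickable Focusable object] + [Frame Widget Dialog Clickable Focusable object] + [Frame]
  take Widget:  [Dialog Clickable Focusable object] + [Widget Dialog Clickable Focusable object]
  take Dialog:  [Dialog Clickable Focusable object] + [Dialog Clickable Focusable object]
  take Clickable:  [Clickable Focusable object] + [Clickable Focusable object]
  take Focusable:  [Focusable object] + [Focusable object]
  take object:  [object] + [object]
MRO: Button Scrollable Panel Container Canvas Frame Widget Dialog Clickable Focusable object
super() in Frame.run on a Button instance goes to the class after Frame in Button's MRO: Widget.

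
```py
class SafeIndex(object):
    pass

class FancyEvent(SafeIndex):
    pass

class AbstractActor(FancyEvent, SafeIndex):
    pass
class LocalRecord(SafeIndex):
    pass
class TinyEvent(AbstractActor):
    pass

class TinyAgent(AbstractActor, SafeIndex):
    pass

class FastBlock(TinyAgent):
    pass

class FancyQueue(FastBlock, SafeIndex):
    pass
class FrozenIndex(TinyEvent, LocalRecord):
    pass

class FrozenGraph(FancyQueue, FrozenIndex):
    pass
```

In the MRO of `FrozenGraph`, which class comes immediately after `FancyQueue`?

FastBlock

L[FrozenGraph] = FrozenGraph + merge(L[FancyQueue], L[FrozenIndex], [FancyQueue FrozenIndex])
  take FancyQueue:  [FancyQueue FastBlock TinyAgent AbstractActor FancyEvent SafeIndex object] + [FrozenIndex TinyEvent AbstractActor FancyEvent LocalRecord SafeIndex object] + [FancyQueue FrozenIndex]
  take FastBlock:  [FastBlock TinyAgent AbstractActor FancyEvent SafeIndex object] + [FrozenIndex TinyEvent AbstractActor FancyEvent LocalRecord SafeIndex object] + [FrozenIndex]
  take TinyAgent:  [TinyAgent AbstractActor FancyEvent SafeIndex object] + [FrozenIndex TinyEvent AbstractActor FancyEvent LocalRecord SafeIndex object] + [FrozenIndex]
  take FrozenIndex:  [AbstractActor FancyEvent SafeIndex object] + [FrozenIndex TinyEvent AbstractActor FancyEvent LocalRecord SafeIndex object] + [FrozenIndex]
  take TinyEvent:  [AbstractActor FancyEvent SafeIndex object] + [TinyEvent AbstractActor FancyEvent LocalRecord SafeIndex object]
  take AbstractActor:  [AbstractActor FancyEvent SafeIndex object] + [AbstractActor FancyEvent LocalRecord SafeIndex object]
  take FancyEvent:  [FancyEvent SafeIndex object] + [FancyEvent LocalRecord SafeIndex object]
  take LocalRecord:  [SafeIndex object] + [LocalRecord SafeIndex object]
  take SafeIndex:  [SafeIndex object] + [SafeIndex object]
  take object:  [object] + [object]
MRO: FrozenGraph FancyQueue FastBlock TinyAgent FrozenIndex TinyEvent AbstractActor FancyEvent LocalRecord SafeIndex object
FancyQueue is at position 1; next is FastBlock.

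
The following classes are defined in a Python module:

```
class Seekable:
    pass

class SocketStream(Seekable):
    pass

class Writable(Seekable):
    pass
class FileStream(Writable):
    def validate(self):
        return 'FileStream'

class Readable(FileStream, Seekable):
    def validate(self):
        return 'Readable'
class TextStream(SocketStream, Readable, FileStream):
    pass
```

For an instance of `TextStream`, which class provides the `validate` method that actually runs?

Readable

L[TextStream] = TextStream + merge(L[SocketStream], L[Readable], L[FileStream], [SocketStream Readable FileStream])
  take SocketStream:  [SocketStream Seekable object] + [Readable FileStream Writable Seekable object] + [FileStream Writable Seekable object] + [SocketStream Readable FileStream]
  take Readable:  [Seekable object] + [Readable FileStream Writable Seekable object] + [FileStream Writable Seekable object] + [Readable FileStream]
  take FileStream:  [Seekable object] + [FileStream Writable Seekable object] + [FileStream Writable Seekable object] + [FileStream]
  take Writable:  [Seekable object] + [Writable Seekable object] + [Writable Seekable object]
  take Seekable:  [Seekable object] + [Seekable object] + [Seekable object]
  take object:  [object] + [object] + [object]
MRO: TextStream SocketStream Readable FileStream Writable Seekable object
validate is defined in: FileStream, Readable. First along the MRO is Readable.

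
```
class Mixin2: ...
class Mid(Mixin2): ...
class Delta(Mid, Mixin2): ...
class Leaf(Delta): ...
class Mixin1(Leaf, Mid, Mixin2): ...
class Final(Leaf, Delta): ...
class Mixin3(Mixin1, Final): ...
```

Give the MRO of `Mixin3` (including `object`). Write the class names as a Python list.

[Mixin3, Mixin1, Final, Leaf, Delta, Mid, Mixin2, object]

L[Mixin3] = Mixin3 + merge(L[Mixin1], L[Final], [Mixin1 Final])
  take Mixin1:  [Mixin1 Leaf Delta Mid Mixin2 object] + [Final Leaf Delta Mid Mixin2 object] + [Mixin1 Final]
  take Final:  [Leaf Delta Mid Mixin2 object] + [Final Leaf Delta Mid Mixin2 object] + [Final]
  take Leaf:  [Leaf Delta Mid Mixin2 object] + [Leaf Delta Mid Mixin2 object]
  take Delta:  [Delta Mid Mixin2 object] + [Delta Mid Mixin2 object]
  take Mid:  [Mid Mixin2 object] + [Mid Mixin2 object]
  take Mixin2:  [Mixin2 object] + [Mixin2 object]
  take object:  [object] + [object]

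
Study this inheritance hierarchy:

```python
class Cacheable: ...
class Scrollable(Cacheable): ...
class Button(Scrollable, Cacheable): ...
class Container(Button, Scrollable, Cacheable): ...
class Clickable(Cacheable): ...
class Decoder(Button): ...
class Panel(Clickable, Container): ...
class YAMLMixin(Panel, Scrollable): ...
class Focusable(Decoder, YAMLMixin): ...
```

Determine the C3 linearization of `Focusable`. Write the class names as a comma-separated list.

Focusable, Decoder, YAMLMixin, Panel, Clickable, Container, Button, Scrollable, Cacheable, object

L[Focusable] = Focusable + merge(L[Decoder], L[YAMLMixin], [Decoder YAMLMixin])
  take Decoder:  [Decoder Button Scrollable Cacheable object] + [YAMLMixin Panel Clickable Container Button Scrollable Cacheable object] + [Decoder YAMLMixin]
  take YAMLMixin:  [Button Scrollable Cacheable object] + [YAMLMixin Panel Clickable Container Button Scrollable Cacheable object] + [YAMLMixin]
  take Panel:  [Button Scrollable Cacheable object] + [Panel Clickable Container Button Scrollable Cacheable object]
  take Clickable:  [Button Scrollable Cacheable object] + [Clickable Container Button Scrollable Cacheable object]
  take Container:  [Button Scrollable Cacheable object] + [Container Button Scrollable Cacheable object]
  take Button:  [Button Scrollable Cacheable object] + [Button Scrollable Cacheable object]
  take Scrollable:  [Scrollable Cacheable object] + [Scrollable Cacheable object]
  take Cacheable:  [Cacheable object] + [Cacheable object]
  take object:  [object] + [object]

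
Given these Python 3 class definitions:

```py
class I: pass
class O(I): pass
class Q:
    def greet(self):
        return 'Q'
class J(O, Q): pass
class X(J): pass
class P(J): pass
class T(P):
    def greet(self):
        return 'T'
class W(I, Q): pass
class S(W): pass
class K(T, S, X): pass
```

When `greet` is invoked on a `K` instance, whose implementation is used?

T

L[K] = K + merge(L[T], L[S], L[X], [T S X])
  take T:  [T P J O I Q object] + [S W I Q object] + [X J O I Q object] + [T S X]
  take P:  [P J O I Q object] + [S W I Q object] + [X J O I Q object] + [S X]
  take S:  [J O I Q object] + [S W I Q object] + [X J O I Q object] + [S X]
  take W:  [J O I Q object] + [W I Q object] + [X J O I Q object] + [X]
  take X:  [J O I Q object] + [I Q object] + [X J O I Q object] + [X]
  take J:  [J O I Q object] + [I Q object] + [J O I Q object]
  take O:  [O I Q object] + [I Q object] + [O I Q object]
  take I:  [I Q object] + [I Q object] + [I Q object]
  take Q:  [Q object] + [Q object] + [Q object]
  take object:  [object] + [object] + [object]
MRO: K T P S W X J O I Q object
greet is defined in: Q, T. First along the MRO is T.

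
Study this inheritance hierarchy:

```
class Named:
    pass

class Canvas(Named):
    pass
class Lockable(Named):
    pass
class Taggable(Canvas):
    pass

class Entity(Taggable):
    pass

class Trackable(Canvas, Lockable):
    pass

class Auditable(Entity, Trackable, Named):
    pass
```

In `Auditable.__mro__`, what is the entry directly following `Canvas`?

Lockable

L[Auditable] = Auditable + merge(L[Entity], L[Trackable], L[Named], [Entity Trackable Named])
  take Entity:  [Entity Taggable Canvas Named object] + [Trackable Canvas Lockable Named object] + [Named object] + [Entity Trackable Named]
  take Taggable:  [Taggable Canvas Named object] + [Trackable Canvas Lockable Named object] + [Named object] + [Trackable Named]
  take Trackable:  [Canvas Named object] + [Trackable Canvas Lockable Named object] + [Named object] + [Trackable Named]
  take Canvas:  [Canvas Named object] + [Canvas Lockable Named object] + [Named object] + [Named]
  take Lockable:  [Named object] + [Lockable Named object] + [Named object] + [Named]
  take Named:  [Named object] + [Named object] + [Named object] + [Named]
  take object:  [object] + [object] + [object]
MRO: Auditable Entity Taggable Trackable Canvas Lockable Named object
Canvas is at position 4; next is Lockable.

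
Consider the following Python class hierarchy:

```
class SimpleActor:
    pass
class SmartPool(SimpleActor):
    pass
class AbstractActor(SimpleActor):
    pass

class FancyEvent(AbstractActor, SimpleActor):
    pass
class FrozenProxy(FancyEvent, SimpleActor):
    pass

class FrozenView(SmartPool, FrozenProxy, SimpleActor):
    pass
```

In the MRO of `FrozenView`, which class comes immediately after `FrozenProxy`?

L[FrozenView] = FrozenView + merge(L[SmartPool], L[FrozenProxy], L[SimpleActor], [SmartPool FrozenProxy SimpleActor])
  take SmartPool:  [SmartPool SimpleActor object] + [FrozenProxy FancyEvent AbstractActor SimpleActor object] + [SimpleActor object] + [SmartPool FrozenProxy SimpleActor]
  take FrozenProxy:  [SimpleActor object] + [FrozenProxy FancyEvent AbstractActor SimpleActor object] + [SimpleActor object] + [FrozenProxy SimpleActor]
  take FancyEvent:  [SimpleActor object] + [FancyEvent AbstractActor SimpleActor object] + [SimpleActor object] + [SimpleActor]
  take AbstractActor:  [SimpleActor object] + [AbstractActor SimpleActor object] + [SimpleActor object] + [SimpleActor]
  take SimpleActor:  [SimpleActor object] + [SimpleActor object] + [SimpleActor object] + [SimpleActor]
  take object:  [object] + [object] + [object]
MRO: FrozenView SmartPool FrozenProxy FancyEvent AbstractActor SimpleActor object
FrozenProxy is at position 2; next is FancyEvent.

FancyEvent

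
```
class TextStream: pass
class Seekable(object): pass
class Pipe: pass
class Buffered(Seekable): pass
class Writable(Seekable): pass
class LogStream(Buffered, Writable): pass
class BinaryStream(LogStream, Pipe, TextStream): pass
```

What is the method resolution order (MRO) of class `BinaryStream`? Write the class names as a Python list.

L[BinaryStream] = BinaryStream + merge(L[LogStream], L[Pipe], L[TextStream], [LogStream Pipe TextStream])
  take LogStream:  [LogStream Buffered Writable Seekable object] + [Pipe object] + [TextStream object] + [LogStream Pipe TextStream]
  take Buffered:  [Buffered Writable Seekable object] + [Pipe object] + [TextStream object] + [Pipe TextStream]
  take Writable:  [Writable Seekable object] + [Pipe object] + [TextStream object] + [Pipe TextStream]
  take Seekable:  [Seekable object] + [Pipe object] + [TextStream object] + [Pipe TextStream]
  take Pipe:  [object] + [Pipe object] + [TextStream object] + [Pipe TextStream]
  take TextStream:  [object] + [object] + [TextStream object] + [TextStream]
  take object:  [object] + [object] + [object]

[BinaryStream, LogStream, Buffered, Writable, Seekable, Pipe, TextStream, object]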